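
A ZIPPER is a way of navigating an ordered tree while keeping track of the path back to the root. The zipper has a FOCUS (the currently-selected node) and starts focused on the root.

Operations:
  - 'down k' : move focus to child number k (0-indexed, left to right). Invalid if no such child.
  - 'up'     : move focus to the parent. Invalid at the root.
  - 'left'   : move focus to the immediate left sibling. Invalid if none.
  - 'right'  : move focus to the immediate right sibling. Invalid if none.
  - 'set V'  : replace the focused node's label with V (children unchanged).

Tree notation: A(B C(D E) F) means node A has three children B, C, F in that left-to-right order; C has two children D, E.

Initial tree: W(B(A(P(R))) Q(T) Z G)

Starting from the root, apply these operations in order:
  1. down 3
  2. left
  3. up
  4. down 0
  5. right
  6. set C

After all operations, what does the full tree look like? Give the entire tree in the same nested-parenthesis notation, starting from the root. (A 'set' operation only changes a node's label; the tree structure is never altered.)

Step 1 (down 3): focus=G path=3 depth=1 children=[] left=['B', 'Q', 'Z'] right=[] parent=W
Step 2 (left): focus=Z path=2 depth=1 children=[] left=['B', 'Q'] right=['G'] parent=W
Step 3 (up): focus=W path=root depth=0 children=['B', 'Q', 'Z', 'G'] (at root)
Step 4 (down 0): focus=B path=0 depth=1 children=['A'] left=[] right=['Q', 'Z', 'G'] parent=W
Step 5 (right): focus=Q path=1 depth=1 children=['T'] left=['B'] right=['Z', 'G'] parent=W
Step 6 (set C): focus=C path=1 depth=1 children=['T'] left=['B'] right=['Z', 'G'] parent=W

Answer: W(B(A(P(R))) C(T) Z G)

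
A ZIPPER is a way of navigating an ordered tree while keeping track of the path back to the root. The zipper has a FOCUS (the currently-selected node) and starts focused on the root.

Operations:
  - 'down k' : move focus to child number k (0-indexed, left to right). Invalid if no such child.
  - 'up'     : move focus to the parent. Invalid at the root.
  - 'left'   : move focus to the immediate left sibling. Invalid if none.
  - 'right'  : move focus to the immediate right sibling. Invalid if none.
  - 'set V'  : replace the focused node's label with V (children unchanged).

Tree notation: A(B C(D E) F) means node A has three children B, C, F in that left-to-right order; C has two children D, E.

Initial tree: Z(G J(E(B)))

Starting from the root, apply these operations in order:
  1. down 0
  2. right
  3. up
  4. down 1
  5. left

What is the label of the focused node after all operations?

Answer: G

Derivation:
Step 1 (down 0): focus=G path=0 depth=1 children=[] left=[] right=['J'] parent=Z
Step 2 (right): focus=J path=1 depth=1 children=['E'] left=['G'] right=[] parent=Z
Step 3 (up): focus=Z path=root depth=0 children=['G', 'J'] (at root)
Step 4 (down 1): focus=J path=1 depth=1 children=['E'] left=['G'] right=[] parent=Z
Step 5 (left): focus=G path=0 depth=1 children=[] left=[] right=['J'] parent=Z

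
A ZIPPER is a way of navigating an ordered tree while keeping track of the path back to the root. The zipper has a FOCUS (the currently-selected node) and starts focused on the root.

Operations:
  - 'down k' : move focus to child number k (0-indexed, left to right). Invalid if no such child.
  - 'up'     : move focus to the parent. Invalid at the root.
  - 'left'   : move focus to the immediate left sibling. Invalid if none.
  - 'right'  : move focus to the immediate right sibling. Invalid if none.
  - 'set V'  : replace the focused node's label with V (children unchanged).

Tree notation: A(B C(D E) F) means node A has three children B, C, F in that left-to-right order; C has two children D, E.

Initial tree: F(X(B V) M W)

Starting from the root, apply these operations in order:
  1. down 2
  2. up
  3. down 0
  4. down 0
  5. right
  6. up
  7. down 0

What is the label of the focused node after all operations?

Answer: B

Derivation:
Step 1 (down 2): focus=W path=2 depth=1 children=[] left=['X', 'M'] right=[] parent=F
Step 2 (up): focus=F path=root depth=0 children=['X', 'M', 'W'] (at root)
Step 3 (down 0): focus=X path=0 depth=1 children=['B', 'V'] left=[] right=['M', 'W'] parent=F
Step 4 (down 0): focus=B path=0/0 depth=2 children=[] left=[] right=['V'] parent=X
Step 5 (right): focus=V path=0/1 depth=2 children=[] left=['B'] right=[] parent=X
Step 6 (up): focus=X path=0 depth=1 children=['B', 'V'] left=[] right=['M', 'W'] parent=F
Step 7 (down 0): focus=B path=0/0 depth=2 children=[] left=[] right=['V'] parent=X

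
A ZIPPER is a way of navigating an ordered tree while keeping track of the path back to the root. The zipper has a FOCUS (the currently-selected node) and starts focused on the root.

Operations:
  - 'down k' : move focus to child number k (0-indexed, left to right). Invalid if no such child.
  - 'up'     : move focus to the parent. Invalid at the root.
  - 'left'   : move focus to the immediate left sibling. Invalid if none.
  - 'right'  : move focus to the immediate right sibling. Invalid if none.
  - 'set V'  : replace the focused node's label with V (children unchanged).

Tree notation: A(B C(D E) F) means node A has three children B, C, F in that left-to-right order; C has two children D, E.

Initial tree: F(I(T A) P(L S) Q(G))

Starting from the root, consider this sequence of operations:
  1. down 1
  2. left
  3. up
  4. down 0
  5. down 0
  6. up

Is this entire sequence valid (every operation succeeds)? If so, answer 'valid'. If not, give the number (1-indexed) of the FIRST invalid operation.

Answer: valid

Derivation:
Step 1 (down 1): focus=P path=1 depth=1 children=['L', 'S'] left=['I'] right=['Q'] parent=F
Step 2 (left): focus=I path=0 depth=1 children=['T', 'A'] left=[] right=['P', 'Q'] parent=F
Step 3 (up): focus=F path=root depth=0 children=['I', 'P', 'Q'] (at root)
Step 4 (down 0): focus=I path=0 depth=1 children=['T', 'A'] left=[] right=['P', 'Q'] parent=F
Step 5 (down 0): focus=T path=0/0 depth=2 children=[] left=[] right=['A'] parent=I
Step 6 (up): focus=I path=0 depth=1 children=['T', 'A'] left=[] right=['P', 'Q'] parent=F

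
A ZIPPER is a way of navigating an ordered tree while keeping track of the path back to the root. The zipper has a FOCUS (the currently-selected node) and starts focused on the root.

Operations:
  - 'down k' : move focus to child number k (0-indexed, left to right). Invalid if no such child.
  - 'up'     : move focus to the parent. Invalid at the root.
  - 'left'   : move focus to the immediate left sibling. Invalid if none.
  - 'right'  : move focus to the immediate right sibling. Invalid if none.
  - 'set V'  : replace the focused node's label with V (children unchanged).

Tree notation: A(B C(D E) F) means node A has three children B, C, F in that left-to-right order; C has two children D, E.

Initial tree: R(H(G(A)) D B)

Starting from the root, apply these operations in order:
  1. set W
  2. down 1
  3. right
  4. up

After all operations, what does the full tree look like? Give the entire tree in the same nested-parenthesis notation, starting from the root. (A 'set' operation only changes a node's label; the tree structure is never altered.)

Answer: W(H(G(A)) D B)

Derivation:
Step 1 (set W): focus=W path=root depth=0 children=['H', 'D', 'B'] (at root)
Step 2 (down 1): focus=D path=1 depth=1 children=[] left=['H'] right=['B'] parent=W
Step 3 (right): focus=B path=2 depth=1 children=[] left=['H', 'D'] right=[] parent=W
Step 4 (up): focus=W path=root depth=0 children=['H', 'D', 'B'] (at root)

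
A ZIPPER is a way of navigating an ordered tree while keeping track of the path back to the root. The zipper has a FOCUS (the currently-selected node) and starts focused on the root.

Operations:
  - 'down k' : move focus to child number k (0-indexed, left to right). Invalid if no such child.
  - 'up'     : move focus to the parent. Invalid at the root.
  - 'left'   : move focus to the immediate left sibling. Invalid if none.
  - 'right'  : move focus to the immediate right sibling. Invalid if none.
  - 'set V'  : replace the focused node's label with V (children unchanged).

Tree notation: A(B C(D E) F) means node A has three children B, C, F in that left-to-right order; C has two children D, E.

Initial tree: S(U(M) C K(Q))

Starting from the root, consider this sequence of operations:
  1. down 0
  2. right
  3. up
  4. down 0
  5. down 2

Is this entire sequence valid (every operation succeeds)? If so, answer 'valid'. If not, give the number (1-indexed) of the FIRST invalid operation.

Step 1 (down 0): focus=U path=0 depth=1 children=['M'] left=[] right=['C', 'K'] parent=S
Step 2 (right): focus=C path=1 depth=1 children=[] left=['U'] right=['K'] parent=S
Step 3 (up): focus=S path=root depth=0 children=['U', 'C', 'K'] (at root)
Step 4 (down 0): focus=U path=0 depth=1 children=['M'] left=[] right=['C', 'K'] parent=S
Step 5 (down 2): INVALID

Answer: 5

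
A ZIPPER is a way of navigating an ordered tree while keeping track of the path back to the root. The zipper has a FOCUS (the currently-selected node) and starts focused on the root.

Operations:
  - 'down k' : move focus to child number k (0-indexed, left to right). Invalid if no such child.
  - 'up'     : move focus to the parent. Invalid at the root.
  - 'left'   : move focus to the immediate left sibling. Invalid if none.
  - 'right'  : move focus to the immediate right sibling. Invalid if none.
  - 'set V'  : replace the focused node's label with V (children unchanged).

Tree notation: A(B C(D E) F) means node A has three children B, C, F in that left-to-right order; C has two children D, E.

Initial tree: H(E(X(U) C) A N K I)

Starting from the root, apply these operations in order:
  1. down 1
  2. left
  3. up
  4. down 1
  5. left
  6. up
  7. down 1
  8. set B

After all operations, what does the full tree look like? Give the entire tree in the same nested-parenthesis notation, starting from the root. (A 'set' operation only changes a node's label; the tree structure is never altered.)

Step 1 (down 1): focus=A path=1 depth=1 children=[] left=['E'] right=['N', 'K', 'I'] parent=H
Step 2 (left): focus=E path=0 depth=1 children=['X', 'C'] left=[] right=['A', 'N', 'K', 'I'] parent=H
Step 3 (up): focus=H path=root depth=0 children=['E', 'A', 'N', 'K', 'I'] (at root)
Step 4 (down 1): focus=A path=1 depth=1 children=[] left=['E'] right=['N', 'K', 'I'] parent=H
Step 5 (left): focus=E path=0 depth=1 children=['X', 'C'] left=[] right=['A', 'N', 'K', 'I'] parent=H
Step 6 (up): focus=H path=root depth=0 children=['E', 'A', 'N', 'K', 'I'] (at root)
Step 7 (down 1): focus=A path=1 depth=1 children=[] left=['E'] right=['N', 'K', 'I'] parent=H
Step 8 (set B): focus=B path=1 depth=1 children=[] left=['E'] right=['N', 'K', 'I'] parent=H

Answer: H(E(X(U) C) B N K I)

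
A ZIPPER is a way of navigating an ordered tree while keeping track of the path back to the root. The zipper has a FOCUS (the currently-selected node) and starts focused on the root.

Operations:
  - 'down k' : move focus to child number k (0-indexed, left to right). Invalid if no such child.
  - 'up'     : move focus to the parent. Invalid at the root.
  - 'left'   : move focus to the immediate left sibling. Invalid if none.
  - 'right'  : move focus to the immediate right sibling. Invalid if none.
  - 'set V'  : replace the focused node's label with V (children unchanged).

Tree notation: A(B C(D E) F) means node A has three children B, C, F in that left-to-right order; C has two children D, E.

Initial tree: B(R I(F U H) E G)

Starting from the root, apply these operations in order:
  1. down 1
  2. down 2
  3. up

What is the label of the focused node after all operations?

Answer: I

Derivation:
Step 1 (down 1): focus=I path=1 depth=1 children=['F', 'U', 'H'] left=['R'] right=['E', 'G'] parent=B
Step 2 (down 2): focus=H path=1/2 depth=2 children=[] left=['F', 'U'] right=[] parent=I
Step 3 (up): focus=I path=1 depth=1 children=['F', 'U', 'H'] left=['R'] right=['E', 'G'] parent=B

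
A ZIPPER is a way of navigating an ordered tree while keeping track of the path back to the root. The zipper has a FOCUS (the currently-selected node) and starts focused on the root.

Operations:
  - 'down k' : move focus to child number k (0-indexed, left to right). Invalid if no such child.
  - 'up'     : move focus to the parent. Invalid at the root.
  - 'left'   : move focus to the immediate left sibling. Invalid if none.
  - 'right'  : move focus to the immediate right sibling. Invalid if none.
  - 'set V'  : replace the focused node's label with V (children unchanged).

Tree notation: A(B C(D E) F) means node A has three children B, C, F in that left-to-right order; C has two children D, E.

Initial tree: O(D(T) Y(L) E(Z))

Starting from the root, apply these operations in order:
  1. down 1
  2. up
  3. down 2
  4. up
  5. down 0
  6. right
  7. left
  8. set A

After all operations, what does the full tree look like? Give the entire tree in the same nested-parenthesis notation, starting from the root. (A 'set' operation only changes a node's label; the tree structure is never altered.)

Answer: O(A(T) Y(L) E(Z))

Derivation:
Step 1 (down 1): focus=Y path=1 depth=1 children=['L'] left=['D'] right=['E'] parent=O
Step 2 (up): focus=O path=root depth=0 children=['D', 'Y', 'E'] (at root)
Step 3 (down 2): focus=E path=2 depth=1 children=['Z'] left=['D', 'Y'] right=[] parent=O
Step 4 (up): focus=O path=root depth=0 children=['D', 'Y', 'E'] (at root)
Step 5 (down 0): focus=D path=0 depth=1 children=['T'] left=[] right=['Y', 'E'] parent=O
Step 6 (right): focus=Y path=1 depth=1 children=['L'] left=['D'] right=['E'] parent=O
Step 7 (left): focus=D path=0 depth=1 children=['T'] left=[] right=['Y', 'E'] parent=O
Step 8 (set A): focus=A path=0 depth=1 children=['T'] left=[] right=['Y', 'E'] parent=O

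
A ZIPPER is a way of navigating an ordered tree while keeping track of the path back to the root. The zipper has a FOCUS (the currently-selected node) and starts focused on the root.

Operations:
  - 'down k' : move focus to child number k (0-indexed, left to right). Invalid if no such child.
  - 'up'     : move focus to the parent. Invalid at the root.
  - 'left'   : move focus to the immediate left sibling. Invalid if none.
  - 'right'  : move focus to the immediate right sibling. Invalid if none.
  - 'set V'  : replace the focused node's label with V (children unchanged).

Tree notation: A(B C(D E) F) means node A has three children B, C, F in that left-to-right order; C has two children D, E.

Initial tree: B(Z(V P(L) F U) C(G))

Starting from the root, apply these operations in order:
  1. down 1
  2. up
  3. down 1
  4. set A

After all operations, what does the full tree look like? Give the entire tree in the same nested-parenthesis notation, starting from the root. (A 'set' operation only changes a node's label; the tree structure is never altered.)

Step 1 (down 1): focus=C path=1 depth=1 children=['G'] left=['Z'] right=[] parent=B
Step 2 (up): focus=B path=root depth=0 children=['Z', 'C'] (at root)
Step 3 (down 1): focus=C path=1 depth=1 children=['G'] left=['Z'] right=[] parent=B
Step 4 (set A): focus=A path=1 depth=1 children=['G'] left=['Z'] right=[] parent=B

Answer: B(Z(V P(L) F U) A(G))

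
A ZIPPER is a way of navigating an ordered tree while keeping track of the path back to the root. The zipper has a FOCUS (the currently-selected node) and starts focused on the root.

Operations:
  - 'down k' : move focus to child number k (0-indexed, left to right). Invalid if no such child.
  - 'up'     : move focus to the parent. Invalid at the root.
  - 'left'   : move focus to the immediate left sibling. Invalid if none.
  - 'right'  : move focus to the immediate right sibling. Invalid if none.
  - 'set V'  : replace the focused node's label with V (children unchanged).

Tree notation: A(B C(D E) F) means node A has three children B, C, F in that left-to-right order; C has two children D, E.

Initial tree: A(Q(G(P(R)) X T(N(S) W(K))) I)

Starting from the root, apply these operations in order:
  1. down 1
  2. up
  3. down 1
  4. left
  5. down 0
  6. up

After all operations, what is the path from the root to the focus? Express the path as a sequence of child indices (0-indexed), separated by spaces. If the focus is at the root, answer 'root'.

Answer: 0

Derivation:
Step 1 (down 1): focus=I path=1 depth=1 children=[] left=['Q'] right=[] parent=A
Step 2 (up): focus=A path=root depth=0 children=['Q', 'I'] (at root)
Step 3 (down 1): focus=I path=1 depth=1 children=[] left=['Q'] right=[] parent=A
Step 4 (left): focus=Q path=0 depth=1 children=['G', 'X', 'T'] left=[] right=['I'] parent=A
Step 5 (down 0): focus=G path=0/0 depth=2 children=['P'] left=[] right=['X', 'T'] parent=Q
Step 6 (up): focus=Q path=0 depth=1 children=['G', 'X', 'T'] left=[] right=['I'] parent=A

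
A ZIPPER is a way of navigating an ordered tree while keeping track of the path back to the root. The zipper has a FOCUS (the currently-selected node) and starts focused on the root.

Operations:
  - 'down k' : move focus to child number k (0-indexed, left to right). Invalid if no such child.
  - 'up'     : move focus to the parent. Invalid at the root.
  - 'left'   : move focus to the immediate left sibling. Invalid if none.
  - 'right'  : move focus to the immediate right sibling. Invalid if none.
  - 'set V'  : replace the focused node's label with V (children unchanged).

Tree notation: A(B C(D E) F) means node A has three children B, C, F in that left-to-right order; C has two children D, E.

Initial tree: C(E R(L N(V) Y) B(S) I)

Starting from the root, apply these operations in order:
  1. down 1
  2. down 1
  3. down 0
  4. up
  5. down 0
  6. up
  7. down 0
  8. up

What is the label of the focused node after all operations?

Answer: N

Derivation:
Step 1 (down 1): focus=R path=1 depth=1 children=['L', 'N', 'Y'] left=['E'] right=['B', 'I'] parent=C
Step 2 (down 1): focus=N path=1/1 depth=2 children=['V'] left=['L'] right=['Y'] parent=R
Step 3 (down 0): focus=V path=1/1/0 depth=3 children=[] left=[] right=[] parent=N
Step 4 (up): focus=N path=1/1 depth=2 children=['V'] left=['L'] right=['Y'] parent=R
Step 5 (down 0): focus=V path=1/1/0 depth=3 children=[] left=[] right=[] parent=N
Step 6 (up): focus=N path=1/1 depth=2 children=['V'] left=['L'] right=['Y'] parent=R
Step 7 (down 0): focus=V path=1/1/0 depth=3 children=[] left=[] right=[] parent=N
Step 8 (up): focus=N path=1/1 depth=2 children=['V'] left=['L'] right=['Y'] parent=R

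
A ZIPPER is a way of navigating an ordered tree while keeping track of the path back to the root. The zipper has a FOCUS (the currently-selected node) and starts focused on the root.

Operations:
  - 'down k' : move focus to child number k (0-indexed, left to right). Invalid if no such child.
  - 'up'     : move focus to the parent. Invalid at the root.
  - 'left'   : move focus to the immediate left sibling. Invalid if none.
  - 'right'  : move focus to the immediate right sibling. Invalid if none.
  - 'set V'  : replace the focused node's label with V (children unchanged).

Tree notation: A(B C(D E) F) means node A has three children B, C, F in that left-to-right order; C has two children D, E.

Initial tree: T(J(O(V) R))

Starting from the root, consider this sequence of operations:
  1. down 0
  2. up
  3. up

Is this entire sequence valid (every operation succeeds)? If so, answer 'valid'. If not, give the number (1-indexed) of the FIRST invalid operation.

Answer: 3

Derivation:
Step 1 (down 0): focus=J path=0 depth=1 children=['O', 'R'] left=[] right=[] parent=T
Step 2 (up): focus=T path=root depth=0 children=['J'] (at root)
Step 3 (up): INVALID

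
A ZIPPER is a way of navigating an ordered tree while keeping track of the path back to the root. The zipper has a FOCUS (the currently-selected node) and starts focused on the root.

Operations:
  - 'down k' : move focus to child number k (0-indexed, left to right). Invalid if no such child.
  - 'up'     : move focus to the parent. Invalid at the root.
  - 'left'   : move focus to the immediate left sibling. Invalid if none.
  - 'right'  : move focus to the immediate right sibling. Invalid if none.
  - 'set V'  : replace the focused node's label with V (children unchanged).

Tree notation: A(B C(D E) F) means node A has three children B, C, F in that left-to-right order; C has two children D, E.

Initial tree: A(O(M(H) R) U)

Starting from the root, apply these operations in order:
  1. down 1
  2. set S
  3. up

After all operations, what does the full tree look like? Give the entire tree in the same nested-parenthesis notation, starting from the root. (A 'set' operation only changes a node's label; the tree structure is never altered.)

Answer: A(O(M(H) R) S)

Derivation:
Step 1 (down 1): focus=U path=1 depth=1 children=[] left=['O'] right=[] parent=A
Step 2 (set S): focus=S path=1 depth=1 children=[] left=['O'] right=[] parent=A
Step 3 (up): focus=A path=root depth=0 children=['O', 'S'] (at root)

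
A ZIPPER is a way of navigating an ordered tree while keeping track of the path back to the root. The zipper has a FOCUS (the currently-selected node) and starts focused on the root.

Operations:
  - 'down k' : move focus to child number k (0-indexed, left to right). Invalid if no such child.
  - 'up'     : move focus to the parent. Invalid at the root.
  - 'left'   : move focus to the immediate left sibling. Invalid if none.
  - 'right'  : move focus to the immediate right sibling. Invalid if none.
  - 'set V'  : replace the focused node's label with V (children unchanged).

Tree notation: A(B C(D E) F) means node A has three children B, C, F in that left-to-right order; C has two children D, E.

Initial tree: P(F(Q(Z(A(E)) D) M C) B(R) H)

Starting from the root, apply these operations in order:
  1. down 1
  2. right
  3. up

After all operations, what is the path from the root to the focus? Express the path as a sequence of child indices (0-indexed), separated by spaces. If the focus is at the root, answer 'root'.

Step 1 (down 1): focus=B path=1 depth=1 children=['R'] left=['F'] right=['H'] parent=P
Step 2 (right): focus=H path=2 depth=1 children=[] left=['F', 'B'] right=[] parent=P
Step 3 (up): focus=P path=root depth=0 children=['F', 'B', 'H'] (at root)

Answer: root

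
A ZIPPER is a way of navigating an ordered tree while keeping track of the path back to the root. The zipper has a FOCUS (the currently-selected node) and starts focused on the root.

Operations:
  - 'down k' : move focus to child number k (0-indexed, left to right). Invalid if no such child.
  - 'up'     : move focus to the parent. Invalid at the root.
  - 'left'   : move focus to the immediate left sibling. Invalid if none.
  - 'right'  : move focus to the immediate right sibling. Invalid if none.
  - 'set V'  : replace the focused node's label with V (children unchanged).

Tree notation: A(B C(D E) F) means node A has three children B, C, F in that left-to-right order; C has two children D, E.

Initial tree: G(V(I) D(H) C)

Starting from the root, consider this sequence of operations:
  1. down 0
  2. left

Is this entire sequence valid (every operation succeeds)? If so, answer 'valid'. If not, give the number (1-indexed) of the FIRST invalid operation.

Step 1 (down 0): focus=V path=0 depth=1 children=['I'] left=[] right=['D', 'C'] parent=G
Step 2 (left): INVALID

Answer: 2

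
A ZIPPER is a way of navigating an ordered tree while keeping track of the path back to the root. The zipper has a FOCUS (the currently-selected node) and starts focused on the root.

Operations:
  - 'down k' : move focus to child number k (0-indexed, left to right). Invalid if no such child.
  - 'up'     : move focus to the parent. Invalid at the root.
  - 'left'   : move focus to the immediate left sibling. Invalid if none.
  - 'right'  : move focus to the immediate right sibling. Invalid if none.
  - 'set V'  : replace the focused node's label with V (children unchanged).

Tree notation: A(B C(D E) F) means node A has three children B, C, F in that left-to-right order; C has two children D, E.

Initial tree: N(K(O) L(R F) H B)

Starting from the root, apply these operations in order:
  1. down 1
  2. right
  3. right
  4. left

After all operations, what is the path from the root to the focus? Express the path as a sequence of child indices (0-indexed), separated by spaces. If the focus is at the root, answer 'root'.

Step 1 (down 1): focus=L path=1 depth=1 children=['R', 'F'] left=['K'] right=['H', 'B'] parent=N
Step 2 (right): focus=H path=2 depth=1 children=[] left=['K', 'L'] right=['B'] parent=N
Step 3 (right): focus=B path=3 depth=1 children=[] left=['K', 'L', 'H'] right=[] parent=N
Step 4 (left): focus=H path=2 depth=1 children=[] left=['K', 'L'] right=['B'] parent=N

Answer: 2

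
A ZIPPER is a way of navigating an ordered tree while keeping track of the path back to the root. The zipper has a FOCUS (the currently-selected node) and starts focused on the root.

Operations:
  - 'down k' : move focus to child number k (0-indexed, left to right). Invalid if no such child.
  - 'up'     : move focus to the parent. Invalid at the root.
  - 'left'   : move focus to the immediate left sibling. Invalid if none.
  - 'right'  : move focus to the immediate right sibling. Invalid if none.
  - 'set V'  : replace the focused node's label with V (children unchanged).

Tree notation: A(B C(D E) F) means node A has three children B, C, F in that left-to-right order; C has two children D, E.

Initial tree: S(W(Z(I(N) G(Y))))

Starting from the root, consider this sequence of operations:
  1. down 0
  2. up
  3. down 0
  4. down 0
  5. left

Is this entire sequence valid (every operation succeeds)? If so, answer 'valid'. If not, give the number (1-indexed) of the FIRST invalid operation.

Answer: 5

Derivation:
Step 1 (down 0): focus=W path=0 depth=1 children=['Z'] left=[] right=[] parent=S
Step 2 (up): focus=S path=root depth=0 children=['W'] (at root)
Step 3 (down 0): focus=W path=0 depth=1 children=['Z'] left=[] right=[] parent=S
Step 4 (down 0): focus=Z path=0/0 depth=2 children=['I', 'G'] left=[] right=[] parent=W
Step 5 (left): INVALID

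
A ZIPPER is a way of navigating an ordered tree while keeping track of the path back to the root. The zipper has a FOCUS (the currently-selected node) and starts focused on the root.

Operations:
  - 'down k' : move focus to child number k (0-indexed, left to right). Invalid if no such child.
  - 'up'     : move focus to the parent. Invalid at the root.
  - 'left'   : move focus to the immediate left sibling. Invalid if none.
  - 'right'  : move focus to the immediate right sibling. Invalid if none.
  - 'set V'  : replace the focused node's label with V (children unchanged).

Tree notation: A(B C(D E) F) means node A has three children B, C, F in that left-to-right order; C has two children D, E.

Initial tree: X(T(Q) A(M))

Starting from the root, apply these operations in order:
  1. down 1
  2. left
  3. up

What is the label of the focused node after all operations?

Answer: X

Derivation:
Step 1 (down 1): focus=A path=1 depth=1 children=['M'] left=['T'] right=[] parent=X
Step 2 (left): focus=T path=0 depth=1 children=['Q'] left=[] right=['A'] parent=X
Step 3 (up): focus=X path=root depth=0 children=['T', 'A'] (at root)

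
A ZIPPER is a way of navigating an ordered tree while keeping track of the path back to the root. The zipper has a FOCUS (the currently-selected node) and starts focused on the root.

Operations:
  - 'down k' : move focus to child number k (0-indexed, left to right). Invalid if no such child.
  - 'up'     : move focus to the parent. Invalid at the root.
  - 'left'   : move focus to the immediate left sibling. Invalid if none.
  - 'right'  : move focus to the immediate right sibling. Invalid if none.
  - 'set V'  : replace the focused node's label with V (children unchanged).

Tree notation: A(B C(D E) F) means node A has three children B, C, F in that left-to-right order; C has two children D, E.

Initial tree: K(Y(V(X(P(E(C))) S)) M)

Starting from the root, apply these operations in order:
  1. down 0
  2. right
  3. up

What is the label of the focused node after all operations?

Step 1 (down 0): focus=Y path=0 depth=1 children=['V'] left=[] right=['M'] parent=K
Step 2 (right): focus=M path=1 depth=1 children=[] left=['Y'] right=[] parent=K
Step 3 (up): focus=K path=root depth=0 children=['Y', 'M'] (at root)

Answer: K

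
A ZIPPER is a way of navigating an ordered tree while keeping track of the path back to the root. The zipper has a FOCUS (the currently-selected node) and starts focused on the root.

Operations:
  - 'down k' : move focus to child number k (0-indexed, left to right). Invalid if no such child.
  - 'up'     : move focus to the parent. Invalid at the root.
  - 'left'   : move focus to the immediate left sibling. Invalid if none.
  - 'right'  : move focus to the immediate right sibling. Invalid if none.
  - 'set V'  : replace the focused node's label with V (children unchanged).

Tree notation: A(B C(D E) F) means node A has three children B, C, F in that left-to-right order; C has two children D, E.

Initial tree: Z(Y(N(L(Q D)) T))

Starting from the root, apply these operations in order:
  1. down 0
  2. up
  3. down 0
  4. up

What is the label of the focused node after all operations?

Step 1 (down 0): focus=Y path=0 depth=1 children=['N', 'T'] left=[] right=[] parent=Z
Step 2 (up): focus=Z path=root depth=0 children=['Y'] (at root)
Step 3 (down 0): focus=Y path=0 depth=1 children=['N', 'T'] left=[] right=[] parent=Z
Step 4 (up): focus=Z path=root depth=0 children=['Y'] (at root)

Answer: Z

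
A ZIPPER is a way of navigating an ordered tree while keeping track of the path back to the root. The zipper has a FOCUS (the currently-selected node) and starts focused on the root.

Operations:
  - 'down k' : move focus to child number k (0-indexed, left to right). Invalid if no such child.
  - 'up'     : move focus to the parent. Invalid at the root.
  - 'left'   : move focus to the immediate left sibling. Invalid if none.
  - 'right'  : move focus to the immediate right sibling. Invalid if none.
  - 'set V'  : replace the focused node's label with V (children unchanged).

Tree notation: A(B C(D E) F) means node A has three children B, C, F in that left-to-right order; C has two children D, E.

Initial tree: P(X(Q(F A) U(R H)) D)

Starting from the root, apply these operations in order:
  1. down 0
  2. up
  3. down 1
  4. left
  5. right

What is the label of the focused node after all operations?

Answer: D

Derivation:
Step 1 (down 0): focus=X path=0 depth=1 children=['Q', 'U'] left=[] right=['D'] parent=P
Step 2 (up): focus=P path=root depth=0 children=['X', 'D'] (at root)
Step 3 (down 1): focus=D path=1 depth=1 children=[] left=['X'] right=[] parent=P
Step 4 (left): focus=X path=0 depth=1 children=['Q', 'U'] left=[] right=['D'] parent=P
Step 5 (right): focus=D path=1 depth=1 children=[] left=['X'] right=[] parent=P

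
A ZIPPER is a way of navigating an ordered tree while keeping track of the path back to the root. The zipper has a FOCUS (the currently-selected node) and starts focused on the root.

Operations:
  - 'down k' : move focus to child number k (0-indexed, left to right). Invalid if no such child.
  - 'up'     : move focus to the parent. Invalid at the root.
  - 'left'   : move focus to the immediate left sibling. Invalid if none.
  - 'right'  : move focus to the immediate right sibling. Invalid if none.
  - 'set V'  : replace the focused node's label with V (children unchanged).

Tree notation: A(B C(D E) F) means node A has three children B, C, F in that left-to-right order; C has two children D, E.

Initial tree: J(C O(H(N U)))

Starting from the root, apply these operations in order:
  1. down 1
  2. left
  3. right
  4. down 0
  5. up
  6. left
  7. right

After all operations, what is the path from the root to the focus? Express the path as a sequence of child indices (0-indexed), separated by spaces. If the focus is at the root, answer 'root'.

Answer: 1

Derivation:
Step 1 (down 1): focus=O path=1 depth=1 children=['H'] left=['C'] right=[] parent=J
Step 2 (left): focus=C path=0 depth=1 children=[] left=[] right=['O'] parent=J
Step 3 (right): focus=O path=1 depth=1 children=['H'] left=['C'] right=[] parent=J
Step 4 (down 0): focus=H path=1/0 depth=2 children=['N', 'U'] left=[] right=[] parent=O
Step 5 (up): focus=O path=1 depth=1 children=['H'] left=['C'] right=[] parent=J
Step 6 (left): focus=C path=0 depth=1 children=[] left=[] right=['O'] parent=J
Step 7 (right): focus=O path=1 depth=1 children=['H'] left=['C'] right=[] parent=J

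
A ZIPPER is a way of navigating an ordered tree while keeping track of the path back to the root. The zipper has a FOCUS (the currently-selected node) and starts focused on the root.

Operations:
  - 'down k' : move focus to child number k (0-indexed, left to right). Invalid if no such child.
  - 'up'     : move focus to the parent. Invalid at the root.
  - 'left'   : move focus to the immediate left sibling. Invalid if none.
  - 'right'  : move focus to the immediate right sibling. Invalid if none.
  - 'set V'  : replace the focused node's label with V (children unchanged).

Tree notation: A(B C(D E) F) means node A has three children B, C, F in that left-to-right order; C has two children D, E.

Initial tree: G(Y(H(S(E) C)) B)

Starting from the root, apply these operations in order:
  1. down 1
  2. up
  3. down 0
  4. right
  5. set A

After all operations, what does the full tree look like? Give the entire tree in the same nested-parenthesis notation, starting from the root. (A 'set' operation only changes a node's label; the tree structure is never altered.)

Answer: G(Y(H(S(E) C)) A)

Derivation:
Step 1 (down 1): focus=B path=1 depth=1 children=[] left=['Y'] right=[] parent=G
Step 2 (up): focus=G path=root depth=0 children=['Y', 'B'] (at root)
Step 3 (down 0): focus=Y path=0 depth=1 children=['H'] left=[] right=['B'] parent=G
Step 4 (right): focus=B path=1 depth=1 children=[] left=['Y'] right=[] parent=G
Step 5 (set A): focus=A path=1 depth=1 children=[] left=['Y'] right=[] parent=G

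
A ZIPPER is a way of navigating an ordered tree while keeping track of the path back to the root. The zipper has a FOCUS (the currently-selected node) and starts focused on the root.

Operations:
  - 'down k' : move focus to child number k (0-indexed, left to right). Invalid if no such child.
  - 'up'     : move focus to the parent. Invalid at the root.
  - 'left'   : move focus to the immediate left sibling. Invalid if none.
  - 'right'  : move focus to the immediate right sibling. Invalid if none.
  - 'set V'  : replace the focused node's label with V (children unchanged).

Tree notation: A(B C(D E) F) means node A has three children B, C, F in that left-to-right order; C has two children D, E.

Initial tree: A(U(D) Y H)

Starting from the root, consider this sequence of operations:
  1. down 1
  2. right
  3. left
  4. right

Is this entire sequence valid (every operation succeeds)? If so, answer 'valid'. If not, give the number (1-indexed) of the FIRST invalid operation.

Answer: valid

Derivation:
Step 1 (down 1): focus=Y path=1 depth=1 children=[] left=['U'] right=['H'] parent=A
Step 2 (right): focus=H path=2 depth=1 children=[] left=['U', 'Y'] right=[] parent=A
Step 3 (left): focus=Y path=1 depth=1 children=[] left=['U'] right=['H'] parent=A
Step 4 (right): focus=H path=2 depth=1 children=[] left=['U', 'Y'] right=[] parent=A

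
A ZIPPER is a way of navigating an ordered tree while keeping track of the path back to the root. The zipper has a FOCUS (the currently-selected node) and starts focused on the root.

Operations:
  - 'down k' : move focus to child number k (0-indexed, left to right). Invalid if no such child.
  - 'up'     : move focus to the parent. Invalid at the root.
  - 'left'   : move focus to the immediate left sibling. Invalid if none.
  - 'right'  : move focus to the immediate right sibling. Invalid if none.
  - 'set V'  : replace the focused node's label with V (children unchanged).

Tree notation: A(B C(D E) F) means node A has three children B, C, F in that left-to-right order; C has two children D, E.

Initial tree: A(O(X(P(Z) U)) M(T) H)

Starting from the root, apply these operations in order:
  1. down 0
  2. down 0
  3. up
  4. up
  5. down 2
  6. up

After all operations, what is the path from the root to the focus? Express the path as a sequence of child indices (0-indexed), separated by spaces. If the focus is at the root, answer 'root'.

Step 1 (down 0): focus=O path=0 depth=1 children=['X'] left=[] right=['M', 'H'] parent=A
Step 2 (down 0): focus=X path=0/0 depth=2 children=['P', 'U'] left=[] right=[] parent=O
Step 3 (up): focus=O path=0 depth=1 children=['X'] left=[] right=['M', 'H'] parent=A
Step 4 (up): focus=A path=root depth=0 children=['O', 'M', 'H'] (at root)
Step 5 (down 2): focus=H path=2 depth=1 children=[] left=['O', 'M'] right=[] parent=A
Step 6 (up): focus=A path=root depth=0 children=['O', 'M', 'H'] (at root)

Answer: root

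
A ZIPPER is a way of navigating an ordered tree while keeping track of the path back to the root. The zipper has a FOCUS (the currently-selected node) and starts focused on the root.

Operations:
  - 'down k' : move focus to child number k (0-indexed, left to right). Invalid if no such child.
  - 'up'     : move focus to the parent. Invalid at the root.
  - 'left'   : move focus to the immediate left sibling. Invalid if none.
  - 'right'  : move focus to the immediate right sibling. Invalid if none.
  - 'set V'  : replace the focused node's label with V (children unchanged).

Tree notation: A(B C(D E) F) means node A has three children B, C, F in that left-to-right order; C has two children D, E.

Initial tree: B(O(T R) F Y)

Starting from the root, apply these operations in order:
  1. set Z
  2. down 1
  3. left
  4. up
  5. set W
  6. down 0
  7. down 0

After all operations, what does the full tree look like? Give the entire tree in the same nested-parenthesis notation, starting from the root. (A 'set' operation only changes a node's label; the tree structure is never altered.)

Step 1 (set Z): focus=Z path=root depth=0 children=['O', 'F', 'Y'] (at root)
Step 2 (down 1): focus=F path=1 depth=1 children=[] left=['O'] right=['Y'] parent=Z
Step 3 (left): focus=O path=0 depth=1 children=['T', 'R'] left=[] right=['F', 'Y'] parent=Z
Step 4 (up): focus=Z path=root depth=0 children=['O', 'F', 'Y'] (at root)
Step 5 (set W): focus=W path=root depth=0 children=['O', 'F', 'Y'] (at root)
Step 6 (down 0): focus=O path=0 depth=1 children=['T', 'R'] left=[] right=['F', 'Y'] parent=W
Step 7 (down 0): focus=T path=0/0 depth=2 children=[] left=[] right=['R'] parent=O

Answer: W(O(T R) F Y)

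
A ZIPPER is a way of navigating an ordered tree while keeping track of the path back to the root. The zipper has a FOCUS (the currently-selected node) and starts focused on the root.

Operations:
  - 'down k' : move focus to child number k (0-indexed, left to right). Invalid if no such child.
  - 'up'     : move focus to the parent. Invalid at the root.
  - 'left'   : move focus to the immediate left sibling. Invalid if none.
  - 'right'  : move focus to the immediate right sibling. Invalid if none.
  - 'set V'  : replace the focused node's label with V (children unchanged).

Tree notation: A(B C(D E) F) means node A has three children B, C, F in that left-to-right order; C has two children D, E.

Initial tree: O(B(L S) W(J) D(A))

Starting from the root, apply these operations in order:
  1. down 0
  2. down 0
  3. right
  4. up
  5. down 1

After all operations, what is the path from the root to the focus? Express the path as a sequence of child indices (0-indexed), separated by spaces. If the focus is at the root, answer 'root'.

Step 1 (down 0): focus=B path=0 depth=1 children=['L', 'S'] left=[] right=['W', 'D'] parent=O
Step 2 (down 0): focus=L path=0/0 depth=2 children=[] left=[] right=['S'] parent=B
Step 3 (right): focus=S path=0/1 depth=2 children=[] left=['L'] right=[] parent=B
Step 4 (up): focus=B path=0 depth=1 children=['L', 'S'] left=[] right=['W', 'D'] parent=O
Step 5 (down 1): focus=S path=0/1 depth=2 children=[] left=['L'] right=[] parent=B

Answer: 0 1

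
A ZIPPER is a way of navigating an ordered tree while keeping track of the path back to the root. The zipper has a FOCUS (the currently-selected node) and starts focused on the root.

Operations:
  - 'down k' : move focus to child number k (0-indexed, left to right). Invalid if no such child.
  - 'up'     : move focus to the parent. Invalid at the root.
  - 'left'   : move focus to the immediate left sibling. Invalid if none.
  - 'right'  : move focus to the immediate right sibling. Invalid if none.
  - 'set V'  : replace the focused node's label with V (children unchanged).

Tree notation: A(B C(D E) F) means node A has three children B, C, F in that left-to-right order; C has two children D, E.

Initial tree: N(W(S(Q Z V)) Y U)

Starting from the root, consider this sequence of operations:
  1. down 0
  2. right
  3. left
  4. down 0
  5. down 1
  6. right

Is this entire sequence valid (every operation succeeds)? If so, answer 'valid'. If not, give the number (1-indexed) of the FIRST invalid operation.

Step 1 (down 0): focus=W path=0 depth=1 children=['S'] left=[] right=['Y', 'U'] parent=N
Step 2 (right): focus=Y path=1 depth=1 children=[] left=['W'] right=['U'] parent=N
Step 3 (left): focus=W path=0 depth=1 children=['S'] left=[] right=['Y', 'U'] parent=N
Step 4 (down 0): focus=S path=0/0 depth=2 children=['Q', 'Z', 'V'] left=[] right=[] parent=W
Step 5 (down 1): focus=Z path=0/0/1 depth=3 children=[] left=['Q'] right=['V'] parent=S
Step 6 (right): focus=V path=0/0/2 depth=3 children=[] left=['Q', 'Z'] right=[] parent=S

Answer: valid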